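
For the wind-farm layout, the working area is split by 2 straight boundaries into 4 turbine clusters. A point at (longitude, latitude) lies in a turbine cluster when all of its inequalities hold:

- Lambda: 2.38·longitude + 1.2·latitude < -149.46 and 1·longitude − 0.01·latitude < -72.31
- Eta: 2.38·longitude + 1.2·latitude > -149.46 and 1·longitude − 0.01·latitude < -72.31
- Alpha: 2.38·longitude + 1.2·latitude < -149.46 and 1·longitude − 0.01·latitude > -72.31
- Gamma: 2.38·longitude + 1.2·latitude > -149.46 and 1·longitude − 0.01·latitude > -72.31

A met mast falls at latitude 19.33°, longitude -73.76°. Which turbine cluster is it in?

2.38·-73.76 + 1.2·19.33 = -152.353, which is < -149.46
1·-73.76 − 0.01·19.33 = -73.953, which is < -72.31
This sign pattern matches Lambda.

Lambda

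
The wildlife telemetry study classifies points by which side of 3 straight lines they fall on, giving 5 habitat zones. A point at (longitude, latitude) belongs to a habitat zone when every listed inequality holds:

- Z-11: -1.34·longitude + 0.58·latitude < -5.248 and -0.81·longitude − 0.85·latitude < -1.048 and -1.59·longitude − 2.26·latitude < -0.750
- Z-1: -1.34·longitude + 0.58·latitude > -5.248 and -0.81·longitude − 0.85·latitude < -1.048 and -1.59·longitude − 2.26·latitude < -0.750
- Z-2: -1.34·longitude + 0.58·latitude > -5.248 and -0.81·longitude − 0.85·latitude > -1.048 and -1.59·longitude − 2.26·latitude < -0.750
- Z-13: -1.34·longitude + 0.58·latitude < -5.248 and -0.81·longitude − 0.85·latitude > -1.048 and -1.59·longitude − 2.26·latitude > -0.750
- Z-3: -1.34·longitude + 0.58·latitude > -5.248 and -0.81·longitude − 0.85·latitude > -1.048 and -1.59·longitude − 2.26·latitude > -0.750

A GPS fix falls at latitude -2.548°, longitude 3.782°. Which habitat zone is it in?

-1.34·3.782 + 0.58·-2.548 = -6.546, which is < -5.248
-0.81·3.782 − 0.85·-2.548 = -0.898, which is > -1.048
-1.59·3.782 − 2.26·-2.548 = -0.255, which is > -0.750
This sign pattern matches Z-13.

Z-13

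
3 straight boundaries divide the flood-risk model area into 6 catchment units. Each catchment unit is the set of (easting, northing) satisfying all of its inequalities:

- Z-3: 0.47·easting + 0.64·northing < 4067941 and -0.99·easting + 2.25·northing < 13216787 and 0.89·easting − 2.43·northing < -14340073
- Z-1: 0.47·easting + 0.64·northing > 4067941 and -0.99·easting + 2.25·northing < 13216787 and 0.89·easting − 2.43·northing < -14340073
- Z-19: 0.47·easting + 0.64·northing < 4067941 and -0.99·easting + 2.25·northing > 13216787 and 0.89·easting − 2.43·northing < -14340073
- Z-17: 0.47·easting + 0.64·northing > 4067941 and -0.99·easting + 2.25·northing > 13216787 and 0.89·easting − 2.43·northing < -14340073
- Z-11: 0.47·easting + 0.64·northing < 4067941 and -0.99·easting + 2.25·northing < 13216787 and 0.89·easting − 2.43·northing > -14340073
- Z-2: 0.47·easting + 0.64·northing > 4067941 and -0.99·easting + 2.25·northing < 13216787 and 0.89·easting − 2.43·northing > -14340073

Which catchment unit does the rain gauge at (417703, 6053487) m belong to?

0.47·417703 + 0.64·6053487 = 4070552.090, which is > 4067941
-0.99·417703 + 2.25·6053487 = 13206819.780, which is < 13216787
0.89·417703 − 2.43·6053487 = -14338217.740, which is > -14340073
This sign pattern matches Z-2.

Z-2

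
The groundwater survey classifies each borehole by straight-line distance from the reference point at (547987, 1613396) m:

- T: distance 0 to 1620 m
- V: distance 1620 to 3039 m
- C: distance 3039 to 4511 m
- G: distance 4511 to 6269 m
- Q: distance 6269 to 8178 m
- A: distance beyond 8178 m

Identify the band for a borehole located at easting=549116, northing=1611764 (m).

V

Distance = √((549116−547987)² + (1611764−1613396)²) = √(1274641.000 + 2663424.000) = 1984.456 m.
1620 ≤ 1984.456 < 3039 → V.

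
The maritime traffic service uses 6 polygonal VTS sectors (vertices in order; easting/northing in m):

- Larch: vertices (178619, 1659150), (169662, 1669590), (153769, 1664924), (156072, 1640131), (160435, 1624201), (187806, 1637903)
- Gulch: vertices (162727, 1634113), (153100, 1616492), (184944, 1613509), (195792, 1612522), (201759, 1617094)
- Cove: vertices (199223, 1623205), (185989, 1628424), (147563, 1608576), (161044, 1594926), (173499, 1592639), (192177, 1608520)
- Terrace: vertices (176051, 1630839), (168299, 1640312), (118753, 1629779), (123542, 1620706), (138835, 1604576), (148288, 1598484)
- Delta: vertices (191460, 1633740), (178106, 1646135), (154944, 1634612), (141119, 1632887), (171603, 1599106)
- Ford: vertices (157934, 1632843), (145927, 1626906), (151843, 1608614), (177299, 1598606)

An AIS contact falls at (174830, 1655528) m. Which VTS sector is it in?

Larch

Cast a ray rightward from (174830, 1655528). For each polygon, the edges (by vertex number in listed order) whose endpoints lie on opposite sides of northing = 1655528, where each meets that height, and whether that is right or left of the point:
Larch: 3–4 at easting≈154641.8 (left), 6–1 at easting≈180185.1 (right) → 1 crossing.
Gulch: no edge straddles that height → 0 crossings.
Cove: no edge straddles that height → 0 crossings.
Terrace: no edge straddles that height → 0 crossings.
Delta: no edge straddles that height → 0 crossings.
Ford: no edge straddles that height → 0 crossings.
Only Larch has an odd count, so the point is inside Larch.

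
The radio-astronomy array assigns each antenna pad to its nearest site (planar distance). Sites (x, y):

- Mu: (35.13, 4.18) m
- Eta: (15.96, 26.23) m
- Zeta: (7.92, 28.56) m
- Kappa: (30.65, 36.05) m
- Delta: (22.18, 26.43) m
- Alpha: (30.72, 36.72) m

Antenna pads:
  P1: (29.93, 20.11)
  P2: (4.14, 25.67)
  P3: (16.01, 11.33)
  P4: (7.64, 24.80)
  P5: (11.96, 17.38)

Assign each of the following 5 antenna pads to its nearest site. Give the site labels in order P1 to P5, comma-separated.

Delta, Zeta, Eta, Zeta, Eta

P1 → Delta (d²=100.00)
P2 → Zeta (d²=22.64)
P3 → Eta (d²=222.01)
P4 → Zeta (d²=14.22)
P5 → Eta (d²=94.32)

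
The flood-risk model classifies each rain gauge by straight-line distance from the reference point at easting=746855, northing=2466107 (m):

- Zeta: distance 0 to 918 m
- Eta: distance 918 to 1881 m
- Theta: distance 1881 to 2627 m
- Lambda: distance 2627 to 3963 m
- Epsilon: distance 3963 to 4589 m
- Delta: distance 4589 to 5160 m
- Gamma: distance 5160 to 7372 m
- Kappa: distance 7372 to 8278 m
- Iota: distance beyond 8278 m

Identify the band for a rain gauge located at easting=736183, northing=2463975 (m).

Iota

Distance = √((736183−746855)² + (2463975−2466107)²) = √(113891584.000 + 4545424.000) = 10882.877 m.
8278 ≤ 10882.877 < ∞ → Iota.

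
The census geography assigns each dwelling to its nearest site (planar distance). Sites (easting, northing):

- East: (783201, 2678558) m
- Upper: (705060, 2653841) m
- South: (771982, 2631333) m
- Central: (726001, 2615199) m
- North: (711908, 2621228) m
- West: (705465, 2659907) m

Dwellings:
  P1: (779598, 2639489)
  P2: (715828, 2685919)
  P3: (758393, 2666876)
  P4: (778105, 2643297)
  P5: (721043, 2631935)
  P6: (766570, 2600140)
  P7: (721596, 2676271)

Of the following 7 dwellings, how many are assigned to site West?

P1 → South
P2 → West
P3 → East
P4 → South
P5 → North
P6 → South
P7 → West
2 of the 7 go to West.

2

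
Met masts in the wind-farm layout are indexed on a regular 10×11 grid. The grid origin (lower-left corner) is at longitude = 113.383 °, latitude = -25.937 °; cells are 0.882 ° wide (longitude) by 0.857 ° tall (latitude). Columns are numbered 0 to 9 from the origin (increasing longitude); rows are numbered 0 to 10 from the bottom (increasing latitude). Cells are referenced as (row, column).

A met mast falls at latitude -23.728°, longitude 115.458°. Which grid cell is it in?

Column index: ⌊(115.458 − 113.383) / 0.882⌋ = ⌊2.353⌋ = 2
Row offset from origin: ⌊(-23.728 − -25.937) / 0.857⌋ = ⌊2.578⌋ = 2 → row 2

(2, 2)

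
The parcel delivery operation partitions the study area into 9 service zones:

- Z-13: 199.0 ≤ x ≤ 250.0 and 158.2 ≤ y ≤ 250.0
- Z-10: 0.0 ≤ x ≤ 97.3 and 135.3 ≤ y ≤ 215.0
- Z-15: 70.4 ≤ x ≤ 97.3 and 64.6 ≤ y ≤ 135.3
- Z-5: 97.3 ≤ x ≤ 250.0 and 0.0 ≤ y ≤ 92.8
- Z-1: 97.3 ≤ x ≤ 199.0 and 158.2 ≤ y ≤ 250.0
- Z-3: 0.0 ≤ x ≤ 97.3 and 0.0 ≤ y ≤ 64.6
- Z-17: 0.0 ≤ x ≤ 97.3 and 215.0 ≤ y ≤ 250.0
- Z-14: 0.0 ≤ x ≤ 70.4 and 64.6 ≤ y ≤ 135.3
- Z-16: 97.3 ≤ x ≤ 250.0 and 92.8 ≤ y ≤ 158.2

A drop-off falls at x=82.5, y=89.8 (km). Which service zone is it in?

Z-15

The point has x = 82.5 and y = 89.8.
Only Z-15 satisfies 70.4 ≤ x ≤ 97.3 and 64.6 ≤ y ≤ 135.3.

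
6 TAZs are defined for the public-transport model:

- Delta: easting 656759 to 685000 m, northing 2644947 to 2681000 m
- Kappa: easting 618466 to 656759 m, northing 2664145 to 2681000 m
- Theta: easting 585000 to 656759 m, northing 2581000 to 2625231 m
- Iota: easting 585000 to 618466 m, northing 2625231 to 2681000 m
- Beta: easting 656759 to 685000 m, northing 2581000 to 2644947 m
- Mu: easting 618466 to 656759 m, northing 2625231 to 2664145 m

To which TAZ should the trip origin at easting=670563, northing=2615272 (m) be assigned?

Beta

The point has easting = 670563 and northing = 2615272.
Only Beta satisfies 656759 ≤ easting ≤ 685000 and 2581000 ≤ northing ≤ 2644947.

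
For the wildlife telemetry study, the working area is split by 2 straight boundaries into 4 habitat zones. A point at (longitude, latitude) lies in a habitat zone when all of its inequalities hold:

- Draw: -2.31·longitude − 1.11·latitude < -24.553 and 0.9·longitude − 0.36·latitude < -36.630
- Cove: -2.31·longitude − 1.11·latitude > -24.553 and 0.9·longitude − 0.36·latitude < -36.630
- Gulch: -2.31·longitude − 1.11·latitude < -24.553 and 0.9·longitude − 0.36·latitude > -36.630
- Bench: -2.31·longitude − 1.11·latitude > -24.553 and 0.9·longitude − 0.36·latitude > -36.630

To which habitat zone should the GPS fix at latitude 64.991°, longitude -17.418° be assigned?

Draw

-2.31·-17.418 − 1.11·64.991 = -31.904, which is < -24.553
0.9·-17.418 − 0.36·64.991 = -39.073, which is < -36.630
This sign pattern matches Draw.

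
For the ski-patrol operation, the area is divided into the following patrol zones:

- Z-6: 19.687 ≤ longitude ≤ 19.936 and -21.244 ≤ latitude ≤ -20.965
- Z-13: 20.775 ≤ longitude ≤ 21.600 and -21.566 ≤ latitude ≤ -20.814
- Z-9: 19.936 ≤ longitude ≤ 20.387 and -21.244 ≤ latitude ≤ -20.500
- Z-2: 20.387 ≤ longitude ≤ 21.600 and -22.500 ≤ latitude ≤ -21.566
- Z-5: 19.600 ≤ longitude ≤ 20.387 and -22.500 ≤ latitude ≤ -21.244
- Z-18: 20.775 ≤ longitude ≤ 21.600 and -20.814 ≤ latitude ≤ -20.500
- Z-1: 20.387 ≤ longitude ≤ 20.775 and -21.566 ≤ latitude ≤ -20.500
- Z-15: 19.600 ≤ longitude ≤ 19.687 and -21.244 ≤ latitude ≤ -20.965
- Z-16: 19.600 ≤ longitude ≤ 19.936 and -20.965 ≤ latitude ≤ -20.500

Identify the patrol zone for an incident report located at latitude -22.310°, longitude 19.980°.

The point has longitude = 19.980 and latitude = -22.310.
Only Z-5 satisfies 19.600 ≤ longitude ≤ 20.387 and -22.500 ≤ latitude ≤ -21.244.

Z-5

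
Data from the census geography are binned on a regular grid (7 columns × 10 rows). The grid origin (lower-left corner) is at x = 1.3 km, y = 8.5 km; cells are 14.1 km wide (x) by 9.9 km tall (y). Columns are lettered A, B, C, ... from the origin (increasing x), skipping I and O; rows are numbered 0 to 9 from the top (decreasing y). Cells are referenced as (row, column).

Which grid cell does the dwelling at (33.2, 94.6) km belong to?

(1, C)

Column index: ⌊(33.2 − 1.3) / 14.1⌋ = ⌊2.262⌋ = 2 → column C
Row offset from origin: ⌊(94.6 − 8.5) / 9.9⌋ = ⌊8.697⌋ = 8 → row 1 (counted from top)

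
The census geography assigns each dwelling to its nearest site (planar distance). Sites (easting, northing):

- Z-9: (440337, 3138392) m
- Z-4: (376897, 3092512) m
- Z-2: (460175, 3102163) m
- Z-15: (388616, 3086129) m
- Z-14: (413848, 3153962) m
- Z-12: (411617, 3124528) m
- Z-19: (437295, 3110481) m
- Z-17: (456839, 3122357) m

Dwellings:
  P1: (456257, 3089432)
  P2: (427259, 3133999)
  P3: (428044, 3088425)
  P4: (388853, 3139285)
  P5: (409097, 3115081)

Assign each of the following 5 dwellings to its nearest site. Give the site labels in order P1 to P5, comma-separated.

P1 → Z-2 (d²=177429085.00)
P2 → Z-9 (d²=190332533.00)
P3 → Z-19 (d²=572048137.00)
P4 → Z-12 (d²=735968745.00)
P5 → Z-12 (d²=95596209.00)

Z-2, Z-9, Z-19, Z-12, Z-12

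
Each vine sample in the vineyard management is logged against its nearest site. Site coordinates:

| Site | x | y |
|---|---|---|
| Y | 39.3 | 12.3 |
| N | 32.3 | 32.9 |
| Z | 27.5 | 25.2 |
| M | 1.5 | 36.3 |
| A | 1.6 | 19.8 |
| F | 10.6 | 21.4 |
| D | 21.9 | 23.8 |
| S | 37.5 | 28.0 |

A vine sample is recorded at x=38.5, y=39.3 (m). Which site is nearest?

N

Squared distances to each site:
Y: 729.640; N: 79.400; Z: 319.810; M: 1378.000; A: 1741.860; F: 1098.820; D: 515.810; S: 128.690.
Minimum at N.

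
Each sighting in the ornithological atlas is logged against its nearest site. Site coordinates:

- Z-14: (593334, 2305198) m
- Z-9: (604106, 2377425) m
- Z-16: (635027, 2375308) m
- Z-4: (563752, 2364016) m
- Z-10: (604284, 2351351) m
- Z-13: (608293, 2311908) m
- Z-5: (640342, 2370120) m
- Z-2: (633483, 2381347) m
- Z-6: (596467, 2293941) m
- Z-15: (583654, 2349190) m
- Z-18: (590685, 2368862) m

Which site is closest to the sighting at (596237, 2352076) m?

Z-10

Squared distances to each site:
Z-14: 2205974293.000; Z-9: 704492962.000; Z-16: 2044389924.000; Z-4: 1197838825.000; Z-10: 65279834.000; Z-13: 1758815360.000; Z-5: 2270836961.000; Z-2: 2244055957.000; Z-6: 3379731125.000; Z-15: 166660885.000; Z-18: 312594500.000.
Minimum at Z-10.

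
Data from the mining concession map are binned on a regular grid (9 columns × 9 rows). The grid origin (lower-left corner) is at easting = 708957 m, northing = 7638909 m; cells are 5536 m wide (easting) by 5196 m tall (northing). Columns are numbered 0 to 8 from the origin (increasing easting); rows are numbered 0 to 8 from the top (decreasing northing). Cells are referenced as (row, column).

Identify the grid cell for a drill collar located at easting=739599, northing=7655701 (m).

(5, 5)

Column index: ⌊(739599 − 708957) / 5536⌋ = ⌊5.535⌋ = 5
Row offset from origin: ⌊(7655701 − 7638909) / 5196⌋ = ⌊3.232⌋ = 3 → row 5 (counted from top)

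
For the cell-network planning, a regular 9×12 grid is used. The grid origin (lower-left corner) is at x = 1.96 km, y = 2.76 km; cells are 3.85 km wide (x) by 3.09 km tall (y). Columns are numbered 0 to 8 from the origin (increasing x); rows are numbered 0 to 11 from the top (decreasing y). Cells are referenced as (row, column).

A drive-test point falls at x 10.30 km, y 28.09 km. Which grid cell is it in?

(3, 2)

Column index: ⌊(10.30 − 1.96) / 3.85⌋ = ⌊2.166⌋ = 2
Row offset from origin: ⌊(28.09 − 2.76) / 3.09⌋ = ⌊8.197⌋ = 8 → row 3 (counted from top)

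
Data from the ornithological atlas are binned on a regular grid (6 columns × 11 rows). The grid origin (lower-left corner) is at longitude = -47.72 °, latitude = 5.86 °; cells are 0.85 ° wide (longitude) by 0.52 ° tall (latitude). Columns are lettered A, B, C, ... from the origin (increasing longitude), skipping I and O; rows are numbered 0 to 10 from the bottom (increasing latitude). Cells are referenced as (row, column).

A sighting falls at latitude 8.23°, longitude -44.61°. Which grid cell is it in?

(4, D)

Column index: ⌊(-44.61 − -47.72) / 0.85⌋ = ⌊3.659⌋ = 3 → column D
Row offset from origin: ⌊(8.23 − 5.86) / 0.52⌋ = ⌊4.558⌋ = 4 → row 4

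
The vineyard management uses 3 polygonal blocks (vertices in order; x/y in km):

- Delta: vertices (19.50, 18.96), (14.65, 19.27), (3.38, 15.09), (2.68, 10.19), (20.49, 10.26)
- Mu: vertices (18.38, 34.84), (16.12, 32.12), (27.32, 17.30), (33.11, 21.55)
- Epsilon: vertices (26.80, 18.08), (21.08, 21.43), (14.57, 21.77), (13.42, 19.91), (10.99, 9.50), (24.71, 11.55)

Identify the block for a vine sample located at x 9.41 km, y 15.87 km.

Delta

Cast a ray rightward from (9.41, 15.87). For each polygon, the edges (by vertex number in listed order) whose endpoints lie on opposite sides of y = 15.87, where each meets that height, and whether that is right or left of the point:
Delta: 2–3 at x≈5.483 (left), 5–1 at x≈19.852 (right) → 1 crossing.
Mu: no edge straddles that height → 0 crossings.
Epsilon: 4–5 at x≈12.477 (right), 6–1 at x≈26.093 (right) → 2 crossings.
Only Delta has an odd count, so the point is inside Delta.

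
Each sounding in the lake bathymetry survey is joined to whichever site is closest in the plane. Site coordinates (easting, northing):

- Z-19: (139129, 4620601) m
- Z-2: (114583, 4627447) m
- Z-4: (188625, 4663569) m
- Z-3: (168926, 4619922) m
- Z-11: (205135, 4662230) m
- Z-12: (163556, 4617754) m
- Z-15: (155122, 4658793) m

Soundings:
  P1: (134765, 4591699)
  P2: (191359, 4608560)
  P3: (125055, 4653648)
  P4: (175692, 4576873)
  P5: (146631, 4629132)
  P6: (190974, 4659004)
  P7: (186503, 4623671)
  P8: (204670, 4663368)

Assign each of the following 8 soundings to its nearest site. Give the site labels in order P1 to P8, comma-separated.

Z-19, Z-3, Z-2, Z-12, Z-19, Z-4, Z-3, Z-11

P1 → Z-19 (d²=854370100.00)
P2 → Z-3 (d²=632334533.00)
P3 → Z-2 (d²=796155185.00)
P4 → Z-12 (d²=1818538657.00)
P5 → Z-19 (d²=129057965.00)
P6 → Z-4 (d²=26357026.00)
P7 → Z-3 (d²=323005930.00)
P8 → Z-11 (d²=1511269.00)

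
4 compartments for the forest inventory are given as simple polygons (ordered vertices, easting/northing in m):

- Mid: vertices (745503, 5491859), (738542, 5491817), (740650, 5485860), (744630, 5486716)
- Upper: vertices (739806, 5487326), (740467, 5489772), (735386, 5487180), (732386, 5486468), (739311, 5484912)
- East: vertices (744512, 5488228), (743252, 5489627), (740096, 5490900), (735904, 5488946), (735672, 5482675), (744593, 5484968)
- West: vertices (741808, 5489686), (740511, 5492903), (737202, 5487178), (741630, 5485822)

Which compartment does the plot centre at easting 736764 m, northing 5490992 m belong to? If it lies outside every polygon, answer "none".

Cast a ray rightward from (736764, 5490992). For each polygon, the edges (by vertex number in listed order) whose endpoints lie on opposite sides of northing = 5490992, where each meets that height, and whether that is right or left of the point:
Mid: 2–3 at easting≈738833.9 (right), 4–1 at easting≈745355.8 (right) → 2 crossings.
Upper: no edge straddles that height → 0 crossings.
East: no edge straddles that height → 0 crossings.
West: 1–2 at easting≈741281.5 (right), 2–3 at easting≈739406.5 (right) → 2 crossings.
All counts are even, so the point lies outside every listed polygon.

none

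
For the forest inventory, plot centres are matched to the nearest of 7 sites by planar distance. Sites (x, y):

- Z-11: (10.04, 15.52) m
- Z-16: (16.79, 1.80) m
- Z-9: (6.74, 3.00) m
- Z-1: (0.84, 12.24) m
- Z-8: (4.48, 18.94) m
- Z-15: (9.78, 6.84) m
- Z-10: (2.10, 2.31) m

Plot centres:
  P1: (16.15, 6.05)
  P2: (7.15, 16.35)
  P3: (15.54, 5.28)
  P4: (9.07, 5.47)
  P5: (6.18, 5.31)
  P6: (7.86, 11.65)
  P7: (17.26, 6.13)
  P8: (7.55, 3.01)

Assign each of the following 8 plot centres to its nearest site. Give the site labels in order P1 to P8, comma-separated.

P1 → Z-16 (d²=18.47)
P2 → Z-11 (d²=9.04)
P3 → Z-16 (d²=13.67)
P4 → Z-15 (d²=2.38)
P5 → Z-9 (d²=5.65)
P6 → Z-11 (d²=19.73)
P7 → Z-16 (d²=18.97)
P8 → Z-9 (d²=0.66)

Z-16, Z-11, Z-16, Z-15, Z-9, Z-11, Z-16, Z-9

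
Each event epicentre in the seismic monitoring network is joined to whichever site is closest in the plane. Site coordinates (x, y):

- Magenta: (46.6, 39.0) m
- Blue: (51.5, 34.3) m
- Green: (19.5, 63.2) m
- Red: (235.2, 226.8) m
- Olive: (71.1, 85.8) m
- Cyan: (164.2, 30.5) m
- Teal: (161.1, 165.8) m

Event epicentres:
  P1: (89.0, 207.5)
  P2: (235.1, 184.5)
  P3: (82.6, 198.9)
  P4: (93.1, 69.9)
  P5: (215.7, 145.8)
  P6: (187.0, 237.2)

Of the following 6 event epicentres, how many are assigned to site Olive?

P1 → Teal
P2 → Red
P3 → Teal
P4 → Olive
P5 → Teal
P6 → Red
1 of the 6 goes to Olive.

1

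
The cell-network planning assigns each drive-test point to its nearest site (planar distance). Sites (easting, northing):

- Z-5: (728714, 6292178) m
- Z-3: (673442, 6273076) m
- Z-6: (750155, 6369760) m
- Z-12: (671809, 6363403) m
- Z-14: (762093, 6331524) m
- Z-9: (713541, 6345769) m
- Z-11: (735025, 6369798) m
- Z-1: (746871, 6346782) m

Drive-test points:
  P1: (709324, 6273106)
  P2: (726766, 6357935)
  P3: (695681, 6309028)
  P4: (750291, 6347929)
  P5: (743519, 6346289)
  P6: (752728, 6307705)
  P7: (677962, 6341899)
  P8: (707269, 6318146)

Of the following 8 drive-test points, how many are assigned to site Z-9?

1

P1 → Z-5
P2 → Z-11
P3 → Z-5
P4 → Z-1
P5 → Z-1
P6 → Z-14
P7 → Z-12
P8 → Z-9
1 of the 8 goes to Z-9.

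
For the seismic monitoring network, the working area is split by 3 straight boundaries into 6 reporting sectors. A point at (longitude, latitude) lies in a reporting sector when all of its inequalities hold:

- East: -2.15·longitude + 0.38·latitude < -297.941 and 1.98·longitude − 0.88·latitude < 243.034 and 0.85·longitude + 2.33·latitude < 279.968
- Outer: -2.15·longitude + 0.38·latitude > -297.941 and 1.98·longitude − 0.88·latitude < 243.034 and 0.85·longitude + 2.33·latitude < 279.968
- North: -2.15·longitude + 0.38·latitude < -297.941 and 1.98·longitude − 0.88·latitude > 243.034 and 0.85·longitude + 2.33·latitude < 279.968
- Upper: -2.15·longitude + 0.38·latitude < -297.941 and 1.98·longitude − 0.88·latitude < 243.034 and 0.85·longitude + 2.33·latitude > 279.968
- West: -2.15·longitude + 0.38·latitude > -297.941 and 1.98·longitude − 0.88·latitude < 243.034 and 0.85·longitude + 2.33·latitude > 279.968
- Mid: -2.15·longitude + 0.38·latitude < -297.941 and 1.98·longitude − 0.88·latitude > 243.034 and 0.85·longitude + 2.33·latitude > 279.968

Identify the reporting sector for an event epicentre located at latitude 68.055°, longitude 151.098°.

-2.15·151.098 + 0.38·68.055 = -299.000, which is < -297.941
1.98·151.098 − 0.88·68.055 = 239.286, which is < 243.034
0.85·151.098 + 2.33·68.055 = 287.001, which is > 279.968
This sign pattern matches Upper.

Upper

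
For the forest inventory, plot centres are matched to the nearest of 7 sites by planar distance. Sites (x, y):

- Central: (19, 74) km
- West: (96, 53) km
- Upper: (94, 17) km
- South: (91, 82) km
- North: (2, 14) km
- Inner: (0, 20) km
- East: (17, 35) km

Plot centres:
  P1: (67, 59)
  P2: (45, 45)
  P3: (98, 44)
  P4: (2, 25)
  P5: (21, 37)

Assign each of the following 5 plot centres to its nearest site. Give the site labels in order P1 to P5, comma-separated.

P1 → West (d²=877.00)
P2 → East (d²=884.00)
P3 → West (d²=85.00)
P4 → Inner (d²=29.00)
P5 → East (d²=20.00)

West, East, West, Inner, East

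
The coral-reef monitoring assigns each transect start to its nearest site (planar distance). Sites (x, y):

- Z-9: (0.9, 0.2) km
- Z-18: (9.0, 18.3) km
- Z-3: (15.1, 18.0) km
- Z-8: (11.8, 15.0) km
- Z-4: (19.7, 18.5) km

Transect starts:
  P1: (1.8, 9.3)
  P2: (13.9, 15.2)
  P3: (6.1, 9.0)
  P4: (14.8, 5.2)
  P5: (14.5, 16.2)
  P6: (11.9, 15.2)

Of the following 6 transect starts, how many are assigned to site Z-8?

4

P1 → Z-9
P2 → Z-8
P3 → Z-8
P4 → Z-8
P5 → Z-3
P6 → Z-8
4 of the 6 go to Z-8.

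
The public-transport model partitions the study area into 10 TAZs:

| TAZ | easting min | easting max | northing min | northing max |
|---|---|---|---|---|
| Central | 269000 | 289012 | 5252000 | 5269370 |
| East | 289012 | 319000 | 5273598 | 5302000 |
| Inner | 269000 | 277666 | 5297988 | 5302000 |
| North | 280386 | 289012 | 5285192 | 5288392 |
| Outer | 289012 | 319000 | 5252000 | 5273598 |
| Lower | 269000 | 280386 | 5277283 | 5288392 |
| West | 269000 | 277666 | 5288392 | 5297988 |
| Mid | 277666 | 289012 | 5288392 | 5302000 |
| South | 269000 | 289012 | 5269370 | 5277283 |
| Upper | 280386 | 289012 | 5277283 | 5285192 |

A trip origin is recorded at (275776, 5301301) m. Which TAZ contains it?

The point has easting = 275776 and northing = 5301301.
Only Inner satisfies 269000 ≤ easting ≤ 277666 and 5297988 ≤ northing ≤ 5302000.

Inner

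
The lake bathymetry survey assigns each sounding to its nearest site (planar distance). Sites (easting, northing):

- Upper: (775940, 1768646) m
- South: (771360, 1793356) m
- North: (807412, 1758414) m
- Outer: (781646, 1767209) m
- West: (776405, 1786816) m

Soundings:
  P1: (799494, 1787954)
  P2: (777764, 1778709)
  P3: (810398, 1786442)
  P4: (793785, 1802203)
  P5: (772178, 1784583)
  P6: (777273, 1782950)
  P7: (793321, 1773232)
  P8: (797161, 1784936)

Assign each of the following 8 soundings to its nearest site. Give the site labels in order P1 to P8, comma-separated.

West, West, North, West, West, West, Outer, West

P1 → West (d²=534396965.00)
P2 → West (d²=67570330.00)
P3 → North (d²=794484980.00)
P4 → West (d²=538824169.00)
P5 → West (d²=22853818.00)
P6 → West (d²=15699380.00)
P7 → Outer (d²=172582154.00)
P8 → West (d²=434345936.00)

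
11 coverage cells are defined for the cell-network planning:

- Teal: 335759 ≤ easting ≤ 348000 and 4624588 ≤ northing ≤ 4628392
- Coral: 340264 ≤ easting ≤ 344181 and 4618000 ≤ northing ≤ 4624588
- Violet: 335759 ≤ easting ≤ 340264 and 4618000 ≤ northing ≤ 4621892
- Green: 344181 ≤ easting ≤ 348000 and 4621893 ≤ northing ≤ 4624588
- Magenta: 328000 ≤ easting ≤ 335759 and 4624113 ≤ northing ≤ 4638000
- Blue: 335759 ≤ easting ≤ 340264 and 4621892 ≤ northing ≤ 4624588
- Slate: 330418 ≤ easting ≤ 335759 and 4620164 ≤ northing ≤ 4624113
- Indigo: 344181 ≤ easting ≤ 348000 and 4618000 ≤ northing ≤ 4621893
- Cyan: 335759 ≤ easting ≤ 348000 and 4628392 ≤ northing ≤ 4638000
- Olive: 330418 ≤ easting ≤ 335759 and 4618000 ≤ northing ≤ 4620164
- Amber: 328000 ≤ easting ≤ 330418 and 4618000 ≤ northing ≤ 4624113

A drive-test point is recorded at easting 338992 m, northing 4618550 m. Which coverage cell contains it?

Violet

The point has easting = 338992 and northing = 4618550.
Only Violet satisfies 335759 ≤ easting ≤ 340264 and 4618000 ≤ northing ≤ 4621892.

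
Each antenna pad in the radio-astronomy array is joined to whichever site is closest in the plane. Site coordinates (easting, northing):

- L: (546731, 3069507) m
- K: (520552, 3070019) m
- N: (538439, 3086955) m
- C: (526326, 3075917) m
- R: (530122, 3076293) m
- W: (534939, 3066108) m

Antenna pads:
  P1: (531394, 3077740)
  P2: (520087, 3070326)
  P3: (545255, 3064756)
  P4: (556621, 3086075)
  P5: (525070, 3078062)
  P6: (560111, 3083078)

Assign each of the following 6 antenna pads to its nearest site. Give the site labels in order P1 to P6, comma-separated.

P1 → R (d²=3711793.00)
P2 → K (d²=310474.00)
P3 → L (d²=24750577.00)
P4 → N (d²=331359524.00)
P5 → C (d²=6178561.00)
P6 → L (d²=363196441.00)

R, K, L, N, C, L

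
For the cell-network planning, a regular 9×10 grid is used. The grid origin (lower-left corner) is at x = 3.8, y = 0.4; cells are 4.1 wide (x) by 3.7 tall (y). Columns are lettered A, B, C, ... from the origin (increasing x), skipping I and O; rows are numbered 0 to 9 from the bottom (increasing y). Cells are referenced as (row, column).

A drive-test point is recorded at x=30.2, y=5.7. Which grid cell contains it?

(1, G)

Column index: ⌊(30.2 − 3.8) / 4.1⌋ = ⌊6.439⌋ = 6 → column G
Row offset from origin: ⌊(5.7 − 0.4) / 3.7⌋ = ⌊1.432⌋ = 1 → row 1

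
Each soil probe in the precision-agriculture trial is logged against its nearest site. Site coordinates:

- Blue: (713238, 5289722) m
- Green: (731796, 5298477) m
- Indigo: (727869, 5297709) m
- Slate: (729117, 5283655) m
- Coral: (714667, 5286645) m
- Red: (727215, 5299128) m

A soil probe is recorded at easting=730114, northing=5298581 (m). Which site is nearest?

Squared distances to each site:
Blue: 363281257.000; Green: 2839940.000; Indigo: 5800409.000; Slate: 223779485.000; Coral: 381077905.000; Red: 8703410.000.
Minimum at Green.

Green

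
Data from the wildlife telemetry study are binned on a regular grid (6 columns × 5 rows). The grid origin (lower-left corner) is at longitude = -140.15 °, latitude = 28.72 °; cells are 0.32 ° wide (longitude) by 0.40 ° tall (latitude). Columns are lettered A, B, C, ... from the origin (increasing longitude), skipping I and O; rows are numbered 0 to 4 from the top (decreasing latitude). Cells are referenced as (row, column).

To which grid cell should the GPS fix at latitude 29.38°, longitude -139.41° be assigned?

(3, C)

Column index: ⌊(-139.41 − -140.15) / 0.32⌋ = ⌊2.313⌋ = 2 → column C
Row offset from origin: ⌊(29.38 − 28.72) / 0.40⌋ = ⌊1.650⌋ = 1 → row 3 (counted from top)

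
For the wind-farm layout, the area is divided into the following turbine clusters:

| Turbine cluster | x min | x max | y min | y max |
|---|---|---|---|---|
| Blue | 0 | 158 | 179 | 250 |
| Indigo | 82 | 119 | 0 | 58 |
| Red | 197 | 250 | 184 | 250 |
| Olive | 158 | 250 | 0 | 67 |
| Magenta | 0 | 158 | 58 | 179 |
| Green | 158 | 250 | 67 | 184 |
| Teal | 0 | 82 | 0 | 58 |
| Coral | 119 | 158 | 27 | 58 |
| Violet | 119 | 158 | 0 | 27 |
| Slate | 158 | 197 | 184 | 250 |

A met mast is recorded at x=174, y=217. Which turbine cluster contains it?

The point has x = 174 and y = 217.
Only Slate satisfies 158 ≤ x ≤ 197 and 184 ≤ y ≤ 250.

Slate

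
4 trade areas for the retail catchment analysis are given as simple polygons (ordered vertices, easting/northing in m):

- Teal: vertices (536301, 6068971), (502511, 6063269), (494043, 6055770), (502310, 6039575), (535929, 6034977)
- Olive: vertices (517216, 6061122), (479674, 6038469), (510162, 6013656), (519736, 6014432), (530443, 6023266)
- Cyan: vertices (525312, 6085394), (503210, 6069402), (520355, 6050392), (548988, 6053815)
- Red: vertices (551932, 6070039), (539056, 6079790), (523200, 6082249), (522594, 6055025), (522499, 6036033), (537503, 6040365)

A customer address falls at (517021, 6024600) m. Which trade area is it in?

Olive

Cast a ray rightward from (517021, 6024600). For each polygon, the edges (by vertex number in listed order) whose endpoints lie on opposite sides of northing = 6024600, where each meets that height, and whether that is right or left of the point:
Teal: no edge straddles that height → 0 crossings.
Olive: 2–3 at easting≈496715.0 (left), 5–1 at easting≈529976.9 (right) → 1 crossing.
Cyan: no edge straddles that height → 0 crossings.
Red: no edge straddles that height → 0 crossings.
Only Olive has an odd count, so the point is inside Olive.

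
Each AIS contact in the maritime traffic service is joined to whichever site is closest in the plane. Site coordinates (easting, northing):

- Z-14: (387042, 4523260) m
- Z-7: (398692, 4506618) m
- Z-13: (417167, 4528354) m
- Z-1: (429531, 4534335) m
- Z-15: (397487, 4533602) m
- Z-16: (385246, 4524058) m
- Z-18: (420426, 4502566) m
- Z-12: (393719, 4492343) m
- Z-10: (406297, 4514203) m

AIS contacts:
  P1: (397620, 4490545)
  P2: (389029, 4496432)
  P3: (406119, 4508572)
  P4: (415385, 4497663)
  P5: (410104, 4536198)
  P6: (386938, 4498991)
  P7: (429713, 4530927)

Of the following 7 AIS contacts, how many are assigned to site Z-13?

P1 → Z-12
P2 → Z-12
P3 → Z-10
P4 → Z-18
P5 → Z-13
P6 → Z-12
P7 → Z-1
1 of the 7 goes to Z-13.

1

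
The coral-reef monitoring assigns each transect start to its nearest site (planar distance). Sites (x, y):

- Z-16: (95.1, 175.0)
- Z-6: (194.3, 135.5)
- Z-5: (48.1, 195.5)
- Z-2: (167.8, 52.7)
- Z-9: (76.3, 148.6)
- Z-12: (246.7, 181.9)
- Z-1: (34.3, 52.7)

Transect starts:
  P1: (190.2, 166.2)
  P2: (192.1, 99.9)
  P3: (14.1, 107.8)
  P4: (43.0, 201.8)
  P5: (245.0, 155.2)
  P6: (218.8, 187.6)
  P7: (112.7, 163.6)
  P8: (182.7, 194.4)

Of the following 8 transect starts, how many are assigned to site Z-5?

1

P1 → Z-6
P2 → Z-6
P3 → Z-1
P4 → Z-5
P5 → Z-12
P6 → Z-12
P7 → Z-16
P8 → Z-6
1 of the 8 goes to Z-5.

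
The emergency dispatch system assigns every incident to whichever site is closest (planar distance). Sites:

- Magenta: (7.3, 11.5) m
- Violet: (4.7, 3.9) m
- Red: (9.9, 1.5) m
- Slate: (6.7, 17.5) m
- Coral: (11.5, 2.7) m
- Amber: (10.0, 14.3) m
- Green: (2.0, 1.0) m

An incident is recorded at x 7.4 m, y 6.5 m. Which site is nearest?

Squared distances to each site:
Magenta: 25.010; Violet: 14.050; Red: 31.250; Slate: 121.490; Coral: 31.250; Amber: 67.600; Green: 59.410.
Minimum at Violet.

Violet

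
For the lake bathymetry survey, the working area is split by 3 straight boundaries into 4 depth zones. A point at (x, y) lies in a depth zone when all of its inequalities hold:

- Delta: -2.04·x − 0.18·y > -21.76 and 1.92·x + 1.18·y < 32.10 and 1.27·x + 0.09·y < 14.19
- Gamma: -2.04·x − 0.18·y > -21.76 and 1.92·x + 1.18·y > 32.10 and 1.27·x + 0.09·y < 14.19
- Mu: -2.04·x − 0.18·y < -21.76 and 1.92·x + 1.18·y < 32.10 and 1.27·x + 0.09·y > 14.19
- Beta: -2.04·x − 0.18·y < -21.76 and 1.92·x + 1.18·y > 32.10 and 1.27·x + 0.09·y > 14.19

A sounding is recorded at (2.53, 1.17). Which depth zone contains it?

Delta

-2.04·2.53 − 0.18·1.17 = -5.372, which is > -21.76
1.92·2.53 + 1.18·1.17 = 6.238, which is < 32.10
1.27·2.53 + 0.09·1.17 = 3.318, which is < 14.19
This sign pattern matches Delta.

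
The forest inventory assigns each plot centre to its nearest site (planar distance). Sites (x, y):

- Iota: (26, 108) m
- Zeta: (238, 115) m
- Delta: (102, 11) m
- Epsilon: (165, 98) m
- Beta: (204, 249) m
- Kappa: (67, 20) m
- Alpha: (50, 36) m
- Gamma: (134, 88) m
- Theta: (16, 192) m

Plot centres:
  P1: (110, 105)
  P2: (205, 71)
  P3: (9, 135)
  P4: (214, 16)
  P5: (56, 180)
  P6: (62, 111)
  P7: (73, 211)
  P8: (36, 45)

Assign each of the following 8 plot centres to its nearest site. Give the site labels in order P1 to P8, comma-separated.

P1 → Gamma (d²=865.00)
P2 → Epsilon (d²=2329.00)
P3 → Iota (d²=1018.00)
P4 → Epsilon (d²=9125.00)
P5 → Theta (d²=1744.00)
P6 → Iota (d²=1305.00)
P7 → Theta (d²=3610.00)
P8 → Alpha (d²=277.00)

Gamma, Epsilon, Iota, Epsilon, Theta, Iota, Theta, Alpha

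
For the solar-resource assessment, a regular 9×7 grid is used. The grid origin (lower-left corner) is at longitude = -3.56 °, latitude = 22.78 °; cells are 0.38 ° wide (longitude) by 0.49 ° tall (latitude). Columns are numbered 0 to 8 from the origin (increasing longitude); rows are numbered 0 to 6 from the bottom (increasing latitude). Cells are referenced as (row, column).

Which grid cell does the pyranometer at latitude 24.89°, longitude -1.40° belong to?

Column index: ⌊(-1.40 − -3.56) / 0.38⌋ = ⌊5.684⌋ = 5
Row offset from origin: ⌊(24.89 − 22.78) / 0.49⌋ = ⌊4.306⌋ = 4 → row 4

(4, 5)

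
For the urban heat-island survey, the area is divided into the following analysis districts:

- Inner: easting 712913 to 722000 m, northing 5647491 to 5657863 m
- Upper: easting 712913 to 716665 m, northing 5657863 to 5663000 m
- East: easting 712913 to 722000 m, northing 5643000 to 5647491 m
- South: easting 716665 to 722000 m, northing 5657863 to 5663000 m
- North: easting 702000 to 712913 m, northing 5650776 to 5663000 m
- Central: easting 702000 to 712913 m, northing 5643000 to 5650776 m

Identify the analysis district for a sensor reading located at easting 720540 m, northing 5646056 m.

East

The point has easting = 720540 and northing = 5646056.
Only East satisfies 712913 ≤ easting ≤ 722000 and 5643000 ≤ northing ≤ 5647491.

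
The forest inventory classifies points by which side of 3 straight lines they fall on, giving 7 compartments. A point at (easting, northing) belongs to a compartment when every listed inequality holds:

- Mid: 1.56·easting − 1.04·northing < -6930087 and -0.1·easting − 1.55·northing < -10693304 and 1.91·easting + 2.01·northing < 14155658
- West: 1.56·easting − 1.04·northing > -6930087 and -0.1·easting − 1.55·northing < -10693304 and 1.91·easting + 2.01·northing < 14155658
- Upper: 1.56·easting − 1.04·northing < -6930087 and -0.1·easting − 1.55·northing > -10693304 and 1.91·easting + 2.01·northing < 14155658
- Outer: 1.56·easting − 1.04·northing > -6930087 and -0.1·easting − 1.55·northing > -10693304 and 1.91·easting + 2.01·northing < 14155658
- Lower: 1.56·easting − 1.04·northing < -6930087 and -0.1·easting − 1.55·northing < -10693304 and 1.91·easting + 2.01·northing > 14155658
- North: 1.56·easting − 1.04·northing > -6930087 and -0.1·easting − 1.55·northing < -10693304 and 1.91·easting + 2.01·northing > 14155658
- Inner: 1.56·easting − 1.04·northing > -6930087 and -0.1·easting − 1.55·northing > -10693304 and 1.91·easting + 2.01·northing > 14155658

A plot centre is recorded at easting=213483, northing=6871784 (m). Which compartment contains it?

1.56·213483 − 1.04·6871784 = -6813621.880, which is > -6930087
-0.1·213483 − 1.55·6871784 = -10672613.500, which is > -10693304
1.91·213483 + 2.01·6871784 = 14220038.370, which is > 14155658
This sign pattern matches Inner.

Inner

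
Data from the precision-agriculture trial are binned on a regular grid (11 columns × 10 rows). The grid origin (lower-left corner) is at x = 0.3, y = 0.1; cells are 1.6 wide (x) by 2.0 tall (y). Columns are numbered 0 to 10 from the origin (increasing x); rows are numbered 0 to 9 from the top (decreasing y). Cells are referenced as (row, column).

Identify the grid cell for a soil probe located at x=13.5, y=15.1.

(2, 8)

Column index: ⌊(13.5 − 0.3) / 1.6⌋ = ⌊8.250⌋ = 8
Row offset from origin: ⌊(15.1 − 0.1) / 2.0⌋ = ⌊7.500⌋ = 7 → row 2 (counted from top)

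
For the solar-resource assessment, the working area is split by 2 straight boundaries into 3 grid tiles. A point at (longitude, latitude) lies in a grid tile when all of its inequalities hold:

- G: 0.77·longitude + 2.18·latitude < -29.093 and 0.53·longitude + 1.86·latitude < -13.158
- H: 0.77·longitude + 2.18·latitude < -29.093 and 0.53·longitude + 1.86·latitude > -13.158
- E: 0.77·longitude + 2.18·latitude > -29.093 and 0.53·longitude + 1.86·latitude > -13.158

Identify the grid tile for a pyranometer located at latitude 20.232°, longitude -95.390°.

0.77·-95.390 + 2.18·20.232 = -29.345, which is < -29.093
0.53·-95.390 + 1.86·20.232 = -12.925, which is > -13.158
This sign pattern matches H.

H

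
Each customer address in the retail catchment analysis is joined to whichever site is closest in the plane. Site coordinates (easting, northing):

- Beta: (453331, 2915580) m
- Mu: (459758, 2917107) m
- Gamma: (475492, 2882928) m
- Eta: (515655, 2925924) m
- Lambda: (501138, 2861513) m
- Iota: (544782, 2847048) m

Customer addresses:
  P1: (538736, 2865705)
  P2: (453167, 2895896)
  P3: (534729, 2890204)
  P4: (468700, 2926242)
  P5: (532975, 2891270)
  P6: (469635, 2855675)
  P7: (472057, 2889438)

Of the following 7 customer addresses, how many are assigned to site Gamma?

2

P1 → Iota
P2 → Beta
P3 → Eta
P4 → Mu
P5 → Eta
P6 → Gamma
P7 → Gamma
2 of the 7 go to Gamma.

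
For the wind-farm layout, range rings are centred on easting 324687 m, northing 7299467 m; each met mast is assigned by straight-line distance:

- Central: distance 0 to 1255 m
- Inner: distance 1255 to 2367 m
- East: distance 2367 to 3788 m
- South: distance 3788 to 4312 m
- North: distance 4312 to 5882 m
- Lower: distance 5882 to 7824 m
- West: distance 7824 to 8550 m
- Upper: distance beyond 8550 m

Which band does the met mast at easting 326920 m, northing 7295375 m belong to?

North

Distance = √((326920−324687)² + (7295375−7299467)²) = √(4986289.000 + 16744464.000) = 4661.626 m.
4312 ≤ 4661.626 < 5882 → North.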